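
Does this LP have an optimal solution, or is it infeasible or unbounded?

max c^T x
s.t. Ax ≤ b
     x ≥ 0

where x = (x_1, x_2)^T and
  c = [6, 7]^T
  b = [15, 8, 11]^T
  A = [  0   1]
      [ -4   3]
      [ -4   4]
Feasible point: (0, 0) satisfies every constraint, so the LP is feasible.
Direction d = (1, 0): for each constraint row a, a·d ≤ 0 —
  (0)(1) + (1)(0) = 0 ≤ 0
  (-4)(1) + (3)(0) = -4 ≤ 0
  (-4)(1) + (4)(0) = -4 ≤ 0
and d ≥ 0, so (0, 0) + t·d stays feasible for every t ≥ 0. Along this ray z = 6x_1 + 7x_2 changes by 6 per unit t, so z → +∞.

The LP is unbounded; z can be made arbitrarily large.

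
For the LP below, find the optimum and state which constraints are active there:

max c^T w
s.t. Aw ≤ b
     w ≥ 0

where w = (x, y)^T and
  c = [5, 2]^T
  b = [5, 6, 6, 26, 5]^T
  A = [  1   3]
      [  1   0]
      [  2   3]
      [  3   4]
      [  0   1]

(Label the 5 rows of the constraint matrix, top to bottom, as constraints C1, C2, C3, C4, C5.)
Optimal: x = 3, y = 0
Slack at optimum:
  C1: slack = 2
  C2: slack = 3
  C3: slack = 0 (binding)
  C4: slack = 17
  C5: slack = 5
  x ≥ 0: x = 3
  y ≥ 0: y = 0 (binding)
Binding constraints: C3, y ≥ 0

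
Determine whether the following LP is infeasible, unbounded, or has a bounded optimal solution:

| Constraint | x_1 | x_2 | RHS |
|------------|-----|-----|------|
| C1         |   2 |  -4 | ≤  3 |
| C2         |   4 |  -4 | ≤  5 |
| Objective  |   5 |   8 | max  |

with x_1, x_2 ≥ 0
Feasible point: (0, 0) satisfies every constraint, so the LP is feasible.
Direction d = (0, 1): for each constraint row a, a·d ≤ 0 —
  (2)(0) + (-4)(1) = -4 ≤ 0
  (4)(0) + (-4)(1) = -4 ≤ 0
and d ≥ 0, so (0, 0) + t·d stays feasible for every t ≥ 0. Along this ray z = 5x_1 + 8x_2 changes by 8 per unit t, so z → +∞.

Unbounded — the objective can increase without bound over the feasible region.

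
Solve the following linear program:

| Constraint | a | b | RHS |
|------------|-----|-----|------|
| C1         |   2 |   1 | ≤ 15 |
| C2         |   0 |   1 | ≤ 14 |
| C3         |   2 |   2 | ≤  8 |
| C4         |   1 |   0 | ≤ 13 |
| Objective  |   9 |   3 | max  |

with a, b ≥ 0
Each vertex is the intersection of two constraint boundaries that also satisfies all remaining constraints:
  a = 0 and b = 0 → (0, 0)
  2a + 2b = 8 and b = 0 → (4, 0)
  2a + 2b = 8 and a = 0 → (0, 4)

Evaluating z = 9a + 3b at each vertex:
  (0, 0): z = 0
  (4, 0): z = 36
  (0, 4): z = 12

The maximum is at (4, 0) with z = 36.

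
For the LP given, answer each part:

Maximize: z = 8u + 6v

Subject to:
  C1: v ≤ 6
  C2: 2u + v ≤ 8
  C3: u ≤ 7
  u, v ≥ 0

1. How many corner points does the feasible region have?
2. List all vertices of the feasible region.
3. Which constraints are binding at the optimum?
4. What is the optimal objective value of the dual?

1. 4
2. (0, 0), (4, 0), (1, 6), (0, 6)
3. C1, C2
4. 44 (by strong duality, equal to the primal optimum)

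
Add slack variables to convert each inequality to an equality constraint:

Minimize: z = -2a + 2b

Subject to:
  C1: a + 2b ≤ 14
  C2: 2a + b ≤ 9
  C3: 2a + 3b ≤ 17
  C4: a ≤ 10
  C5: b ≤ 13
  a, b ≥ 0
min z = -2a + 2b

s.t.
  a + 2b + s1 = 14
  2a + b + s2 = 9
  2a + 3b + s3 = 17
  a + s4 = 10
  b + s5 = 13
  a, b, s1, s2, s3, s4, s5 ≥ 0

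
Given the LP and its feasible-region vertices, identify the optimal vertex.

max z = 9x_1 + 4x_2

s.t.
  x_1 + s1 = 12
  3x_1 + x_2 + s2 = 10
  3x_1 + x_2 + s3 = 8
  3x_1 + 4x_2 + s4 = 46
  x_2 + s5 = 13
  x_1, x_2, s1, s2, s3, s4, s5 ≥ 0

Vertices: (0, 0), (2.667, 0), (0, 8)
(0, 8) with z = 32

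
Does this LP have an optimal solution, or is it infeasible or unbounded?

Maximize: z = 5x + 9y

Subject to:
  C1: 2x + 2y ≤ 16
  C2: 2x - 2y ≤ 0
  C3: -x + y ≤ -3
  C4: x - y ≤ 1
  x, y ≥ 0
C4 requires x - y ≤ 1, while C3 (-x + y ≤ -3) is equivalent to x - y ≥ 3. Together they would need 3 ≤ x - y ≤ 1, which is impossible since 3 > 1. No point satisfies all constraints.

The feasible region is empty; the LP is infeasible.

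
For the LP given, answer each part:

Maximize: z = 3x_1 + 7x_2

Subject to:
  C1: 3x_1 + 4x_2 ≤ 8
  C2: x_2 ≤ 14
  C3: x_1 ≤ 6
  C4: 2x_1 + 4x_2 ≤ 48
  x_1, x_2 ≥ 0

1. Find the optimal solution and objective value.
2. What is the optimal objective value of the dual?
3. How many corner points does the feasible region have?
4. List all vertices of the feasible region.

1. x_1 = 0, x_2 = 2, z = 14
2. 14 (by strong duality, equal to the primal optimum)
3. 3
4. (0, 0), (2.667, 0), (0, 2)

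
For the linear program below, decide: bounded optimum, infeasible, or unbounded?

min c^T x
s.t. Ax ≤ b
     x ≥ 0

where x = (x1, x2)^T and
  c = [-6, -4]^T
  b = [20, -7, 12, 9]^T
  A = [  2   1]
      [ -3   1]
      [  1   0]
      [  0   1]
The point (5.5, 9) satisfies every constraint, so the LP is feasible; the constraints give x1 ≤ 12 and x2 ≤ 9, which with x1, x2 ≥ 0 keep the feasible region inside a bounded box. A feasible, bounded LP attains a finite optimum at a vertex.

Bounded optimum: z* = -69 at (5.5, 9).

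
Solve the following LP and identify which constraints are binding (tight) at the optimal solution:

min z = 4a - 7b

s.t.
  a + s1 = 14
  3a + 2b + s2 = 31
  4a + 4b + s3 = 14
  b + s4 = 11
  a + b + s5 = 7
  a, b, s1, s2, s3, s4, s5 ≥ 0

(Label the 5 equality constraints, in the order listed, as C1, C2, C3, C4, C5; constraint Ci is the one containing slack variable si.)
Optimal: a = 0, b = 3.5
Slack at optimum:
  C1: slack = 14
  C2: slack = 24
  C3: slack = 0 (binding)
  C4: slack = 7.5
  C5: slack = 3.5
  a ≥ 0: a = 0 (binding)
  b ≥ 0: b = 3.5
Binding constraints: C3, a ≥ 0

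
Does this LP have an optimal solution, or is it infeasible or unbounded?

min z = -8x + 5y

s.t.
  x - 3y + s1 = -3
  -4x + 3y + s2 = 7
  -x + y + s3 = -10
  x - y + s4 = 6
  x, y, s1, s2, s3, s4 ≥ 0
The row x - y + s4 = 6 with s4 ≥ 0 requires x - y ≤ 6, while the row -x + y + s3 = -10 with s3 ≥ 0 is equivalent to x - y ≥ 10. Together they would need 10 ≤ x - y ≤ 6, which is impossible since 10 > 6. No point satisfies all constraints.

Infeasible — the constraint set is empty.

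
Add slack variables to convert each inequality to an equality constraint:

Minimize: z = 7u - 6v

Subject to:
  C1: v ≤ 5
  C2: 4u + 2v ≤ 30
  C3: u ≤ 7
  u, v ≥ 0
min z = 7u - 6v

s.t.
  v + s1 = 5
  4u + 2v + s2 = 30
  u + s3 = 7
  u, v, s1, s2, s3 ≥ 0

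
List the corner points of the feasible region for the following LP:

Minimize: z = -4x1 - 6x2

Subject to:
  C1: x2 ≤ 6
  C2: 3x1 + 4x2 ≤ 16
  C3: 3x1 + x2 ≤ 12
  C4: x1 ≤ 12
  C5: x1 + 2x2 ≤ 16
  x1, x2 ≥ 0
Each vertex is the intersection of two constraint boundaries that also satisfies all remaining constraints:
  x1 = 0 and x2 = 0 → (0, 0)
  3x1 + x2 = 12 and x2 = 0 → (4, 0)
  3x1 + 4x2 = 16 and 3x1 + x2 = 12 → (3.556, 1.333)
  3x1 + 4x2 = 16 and x1 = 0 → (0, 4)

Vertices: (0, 0), (4, 0), (3.556, 1.333), (0, 4)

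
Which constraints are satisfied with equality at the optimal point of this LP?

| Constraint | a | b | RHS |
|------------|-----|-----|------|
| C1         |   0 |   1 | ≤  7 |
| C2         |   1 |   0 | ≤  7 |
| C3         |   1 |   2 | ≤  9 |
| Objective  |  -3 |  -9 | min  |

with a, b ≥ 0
Optimal: a = 0, b = 4.5
Slack at optimum:
  C1: slack = 2.5
  C2: slack = 7
  C3: slack = 0 (binding)
  a ≥ 0: a = 0 (binding)
  b ≥ 0: b = 4.5
Binding constraints: C3, a ≥ 0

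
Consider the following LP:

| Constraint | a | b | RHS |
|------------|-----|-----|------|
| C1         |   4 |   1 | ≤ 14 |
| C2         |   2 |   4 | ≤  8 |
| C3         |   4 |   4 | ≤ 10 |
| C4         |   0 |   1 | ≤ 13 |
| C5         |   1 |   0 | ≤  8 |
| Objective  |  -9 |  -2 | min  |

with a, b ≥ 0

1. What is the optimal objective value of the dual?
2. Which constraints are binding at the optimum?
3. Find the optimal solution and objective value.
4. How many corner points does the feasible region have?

1. -22.5 (by strong duality, equal to the primal optimum)
2. C3, b ≥ 0
3. a = 2.5, b = 0, z = -22.5
4. 4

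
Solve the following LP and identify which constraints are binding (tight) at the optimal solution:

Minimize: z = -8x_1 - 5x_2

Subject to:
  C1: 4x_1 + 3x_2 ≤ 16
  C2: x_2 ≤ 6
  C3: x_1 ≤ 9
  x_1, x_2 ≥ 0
Optimal: x_1 = 4, x_2 = 0
Slack at optimum:
  C1: slack = 0 (binding)
  C2: slack = 6
  C3: slack = 5
  x_1 ≥ 0: x_1 = 4
  x_2 ≥ 0: x_2 = 0 (binding)
Binding constraints: C1, x_2 ≥ 0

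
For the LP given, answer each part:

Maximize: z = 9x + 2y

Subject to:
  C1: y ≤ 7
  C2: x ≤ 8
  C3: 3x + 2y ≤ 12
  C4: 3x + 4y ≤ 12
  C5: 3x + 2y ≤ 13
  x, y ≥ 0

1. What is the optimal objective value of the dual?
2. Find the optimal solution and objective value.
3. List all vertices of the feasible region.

1. 36 (by strong duality, equal to the primal optimum)
2. x = 4, y = 0, z = 36
3. (0, 0), (4, 0), (0, 3)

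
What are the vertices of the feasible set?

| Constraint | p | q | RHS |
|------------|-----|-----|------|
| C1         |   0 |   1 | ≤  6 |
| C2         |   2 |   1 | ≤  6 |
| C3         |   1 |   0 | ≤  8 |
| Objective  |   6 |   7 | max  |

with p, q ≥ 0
Each vertex is the intersection of two constraint boundaries that also satisfies all remaining constraints:
  p = 0 and q = 0 → (0, 0)
  2p + q = 6 and q = 0 → (3, 0)
  q = 6 and 2p + q = 6 → (0, 6)

Vertices: (0, 0), (3, 0), (0, 6)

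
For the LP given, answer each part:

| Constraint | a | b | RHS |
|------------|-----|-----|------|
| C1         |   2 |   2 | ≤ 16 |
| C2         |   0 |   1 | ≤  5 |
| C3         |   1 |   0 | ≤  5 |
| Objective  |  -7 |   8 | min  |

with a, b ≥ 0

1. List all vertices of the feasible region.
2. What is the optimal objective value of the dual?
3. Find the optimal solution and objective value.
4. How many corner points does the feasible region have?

1. (0, 0), (5, 0), (5, 3), (3, 5), (0, 5)
2. -35 (by strong duality, equal to the primal optimum)
3. a = 5, b = 0, z = -35
4. 5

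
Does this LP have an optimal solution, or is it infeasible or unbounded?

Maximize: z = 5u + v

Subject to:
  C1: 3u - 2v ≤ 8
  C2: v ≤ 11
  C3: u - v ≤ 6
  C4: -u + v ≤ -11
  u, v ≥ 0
C3 requires u - v ≤ 6, while C4 (-u + v ≤ -11) is equivalent to u - v ≥ 11. Together they would need 11 ≤ u - v ≤ 6, which is impossible since 11 > 6. No point satisfies all constraints.

Infeasible: no point satisfies all constraints simultaneously.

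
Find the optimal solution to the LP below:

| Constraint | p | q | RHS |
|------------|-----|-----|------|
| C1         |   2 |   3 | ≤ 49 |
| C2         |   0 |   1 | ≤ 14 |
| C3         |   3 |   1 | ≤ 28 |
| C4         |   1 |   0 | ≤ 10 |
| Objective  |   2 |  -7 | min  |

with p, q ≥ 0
Each vertex is the intersection of two constraint boundaries that also satisfies all remaining constraints:
  p = 0 and q = 0 → (0, 0)
  3p + q = 28 and q = 0 → (9.333, 0)
  2p + 3q = 49 and 3p + q = 28 → (5, 13)
  2p + 3q = 49 and q = 14 → (3.5, 14)
  q = 14 and p = 0 → (0, 14)

Evaluating z = 2p - 7q at each vertex:
  (0, 0): z = 0
  (9.333, 0): z = 18.67
  (5, 13): z = -81
  (3.5, 14): z = -91
  (0, 14): z = -98

The minimum is at (0, 14) with z = -98.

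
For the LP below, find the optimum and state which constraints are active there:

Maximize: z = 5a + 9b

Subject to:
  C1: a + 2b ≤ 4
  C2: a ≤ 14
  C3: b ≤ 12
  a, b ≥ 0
Optimal: a = 4, b = 0
Binding: C1, b ≥ 0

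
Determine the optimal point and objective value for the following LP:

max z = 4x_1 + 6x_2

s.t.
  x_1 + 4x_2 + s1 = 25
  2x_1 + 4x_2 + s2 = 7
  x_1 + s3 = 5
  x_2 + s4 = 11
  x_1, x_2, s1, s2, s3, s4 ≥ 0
x_1 = 3.5, x_2 = 0, z = 14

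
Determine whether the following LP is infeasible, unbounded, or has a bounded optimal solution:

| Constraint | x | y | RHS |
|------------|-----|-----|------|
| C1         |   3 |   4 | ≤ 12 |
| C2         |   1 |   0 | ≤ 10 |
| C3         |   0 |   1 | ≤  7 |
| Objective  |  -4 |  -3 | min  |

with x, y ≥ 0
The point (4, 0) satisfies every constraint, so the LP is feasible; the constraints give x ≤ 10 and y ≤ 7, which with x, y ≥ 0 keep the feasible region inside a bounded box. A feasible, bounded LP attains a finite optimum at a vertex.

Evaluating z = -4x - 3y at each vertex:
  (0, 0): z = 0
  (4, 0): z = -16
  (0, 3): z = -9

The LP has an optimal solution: (4, 0) with z = -16.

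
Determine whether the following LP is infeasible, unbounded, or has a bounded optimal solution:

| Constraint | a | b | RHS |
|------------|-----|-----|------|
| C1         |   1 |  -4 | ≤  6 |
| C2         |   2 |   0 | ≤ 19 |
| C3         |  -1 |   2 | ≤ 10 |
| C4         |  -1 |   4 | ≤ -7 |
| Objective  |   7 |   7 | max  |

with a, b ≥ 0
C1 requires a - 4b ≤ 6, while C4 (-a + 4b ≤ -7) is equivalent to a - 4b ≥ 7. Together they would need 7 ≤ a - 4b ≤ 6, which is impossible since 7 > 6. No point satisfies all constraints.

Infeasible — the constraint set is empty.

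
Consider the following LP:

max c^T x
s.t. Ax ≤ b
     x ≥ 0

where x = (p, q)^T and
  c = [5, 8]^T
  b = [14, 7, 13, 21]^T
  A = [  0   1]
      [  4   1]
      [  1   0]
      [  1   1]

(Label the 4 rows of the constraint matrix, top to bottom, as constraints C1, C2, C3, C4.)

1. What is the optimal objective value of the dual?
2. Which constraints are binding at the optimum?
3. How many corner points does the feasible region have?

1. 56 (by strong duality, equal to the primal optimum)
2. C2, p ≥ 0
3. 3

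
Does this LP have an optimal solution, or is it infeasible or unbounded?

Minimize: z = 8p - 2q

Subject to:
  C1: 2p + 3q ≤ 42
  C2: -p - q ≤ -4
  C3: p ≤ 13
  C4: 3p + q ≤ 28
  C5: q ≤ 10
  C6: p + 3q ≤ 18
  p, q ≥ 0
The point (0, 6) satisfies every constraint, so the LP is feasible; the constraints give p ≤ 13 and q ≤ 10, which with p, q ≥ 0 keep the feasible region inside a bounded box. A feasible, bounded LP attains a finite optimum at a vertex.

Evaluating z = 8p - 2q at each vertex:
  (4, 0): z = 32
  (9.333, 0): z = 74.67
  (8.25, 3.25): z = 59.5
  (0, 6): z = -12
  (0, 4): z = -8

The LP has an optimal solution: (0, 6) with z = -12.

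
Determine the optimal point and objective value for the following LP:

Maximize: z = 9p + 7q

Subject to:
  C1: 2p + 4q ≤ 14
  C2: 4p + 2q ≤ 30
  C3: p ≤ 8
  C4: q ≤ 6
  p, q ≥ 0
p = 7, q = 0, z = 63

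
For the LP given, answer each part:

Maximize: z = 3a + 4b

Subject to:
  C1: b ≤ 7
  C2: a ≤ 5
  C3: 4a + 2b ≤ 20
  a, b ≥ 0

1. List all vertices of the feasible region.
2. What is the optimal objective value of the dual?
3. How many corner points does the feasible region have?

1. (0, 0), (5, 0), (1.5, 7), (0, 7)
2. 32.5 (by strong duality, equal to the primal optimum)
3. 4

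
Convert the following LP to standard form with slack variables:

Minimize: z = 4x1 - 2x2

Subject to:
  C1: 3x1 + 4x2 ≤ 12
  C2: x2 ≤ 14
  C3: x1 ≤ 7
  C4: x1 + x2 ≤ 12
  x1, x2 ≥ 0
min z = 4x1 - 2x2

s.t.
  3x1 + 4x2 + s1 = 12
  x2 + s2 = 14
  x1 + s3 = 7
  x1 + x2 + s4 = 12
  x1, x2, s1, s2, s3, s4 ≥ 0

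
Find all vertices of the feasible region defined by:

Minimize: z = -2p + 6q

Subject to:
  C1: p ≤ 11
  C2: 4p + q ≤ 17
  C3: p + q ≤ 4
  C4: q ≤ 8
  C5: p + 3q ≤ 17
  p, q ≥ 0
Each vertex is the intersection of two constraint boundaries that also satisfies all remaining constraints:
  p = 0 and q = 0 → (0, 0)
  p + q = 4 and q = 0 → (4, 0)
  p + q = 4 and p = 0 → (0, 4)

Vertices: (0, 0), (4, 0), (0, 4)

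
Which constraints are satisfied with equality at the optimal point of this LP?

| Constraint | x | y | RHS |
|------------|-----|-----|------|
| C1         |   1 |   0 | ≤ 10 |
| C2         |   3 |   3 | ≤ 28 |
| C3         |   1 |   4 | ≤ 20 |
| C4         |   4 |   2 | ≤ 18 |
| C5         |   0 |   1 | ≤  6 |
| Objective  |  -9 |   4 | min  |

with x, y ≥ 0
Optimal: x = 4.5, y = 0
Binding: C4, y ≥ 0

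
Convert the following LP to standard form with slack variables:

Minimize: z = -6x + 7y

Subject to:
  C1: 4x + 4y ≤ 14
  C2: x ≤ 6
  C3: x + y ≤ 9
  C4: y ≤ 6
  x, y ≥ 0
min z = -6x + 7y

s.t.
  4x + 4y + s1 = 14
  x + s2 = 6
  x + y + s3 = 9
  y + s4 = 6
  x, y, s1, s2, s3, s4 ≥ 0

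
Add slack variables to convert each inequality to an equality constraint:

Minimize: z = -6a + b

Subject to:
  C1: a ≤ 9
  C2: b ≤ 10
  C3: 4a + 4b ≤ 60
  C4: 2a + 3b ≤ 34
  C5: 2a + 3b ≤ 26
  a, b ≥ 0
min z = -6a + b

s.t.
  a + s1 = 9
  b + s2 = 10
  4a + 4b + s3 = 60
  2a + 3b + s4 = 34
  2a + 3b + s5 = 26
  a, b, s1, s2, s3, s4, s5 ≥ 0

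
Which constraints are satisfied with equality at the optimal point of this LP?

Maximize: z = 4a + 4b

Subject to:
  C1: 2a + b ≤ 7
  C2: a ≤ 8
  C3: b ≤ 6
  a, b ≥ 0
Optimal: a = 0.5, b = 6
Binding: C1, C3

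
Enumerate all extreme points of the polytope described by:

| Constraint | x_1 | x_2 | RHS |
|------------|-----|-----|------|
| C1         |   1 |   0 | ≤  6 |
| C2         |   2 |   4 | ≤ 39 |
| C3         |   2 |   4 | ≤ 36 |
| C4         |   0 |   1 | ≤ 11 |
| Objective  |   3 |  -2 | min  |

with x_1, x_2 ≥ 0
Each vertex is the intersection of two constraint boundaries that also satisfies all remaining constraints:
  x_1 = 0 and x_2 = 0 → (0, 0)
  x_1 = 6 and x_2 = 0 → (6, 0)
  x_1 = 6 and 2x_1 + 4x_2 = 36 → (6, 6)
  2x_1 + 4x_2 = 36 and x_1 = 0 → (0, 9)

Vertices: (0, 0), (6, 0), (6, 6), (0, 9)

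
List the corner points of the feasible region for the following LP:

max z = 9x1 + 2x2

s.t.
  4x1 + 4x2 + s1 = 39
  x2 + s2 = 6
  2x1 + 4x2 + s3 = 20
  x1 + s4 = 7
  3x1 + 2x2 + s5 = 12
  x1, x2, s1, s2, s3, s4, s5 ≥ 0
Each vertex is the intersection of two constraint boundaries that also satisfies all remaining constraints:
  x1 = 0 and x2 = 0 → (0, 0)
  3x1 + 2x2 = 12 and x2 = 0 → (4, 0)
  2x1 + 4x2 = 20 and 3x1 + 2x2 = 12 → (1, 4.5)
  2x1 + 4x2 = 20 and x1 = 0 → (0, 5)

Vertices: (0, 0), (4, 0), (1, 4.5), (0, 5)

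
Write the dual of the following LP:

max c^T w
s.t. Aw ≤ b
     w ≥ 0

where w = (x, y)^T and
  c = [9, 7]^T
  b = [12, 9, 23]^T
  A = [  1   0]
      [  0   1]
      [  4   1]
Minimize: z = 12y1 + 9y2 + 23y3

Subject to:
  C1: -y1 - 4y3 ≤ -9
  C2: -y2 - y3 ≤ -7
  y1, y2, y3 ≥ 0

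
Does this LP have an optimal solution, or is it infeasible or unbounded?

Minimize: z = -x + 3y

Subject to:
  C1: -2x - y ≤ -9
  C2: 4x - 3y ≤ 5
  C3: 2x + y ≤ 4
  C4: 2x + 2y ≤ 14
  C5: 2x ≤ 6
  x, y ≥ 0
C3 requires 2x + y ≤ 4, while C1 (-2x - y ≤ -9) is equivalent to 2x + y ≥ 9. Together they would need 9 ≤ 2x + y ≤ 4, which is impossible since 9 > 4. No point satisfies all constraints.

Infeasible: no point satisfies all constraints simultaneously.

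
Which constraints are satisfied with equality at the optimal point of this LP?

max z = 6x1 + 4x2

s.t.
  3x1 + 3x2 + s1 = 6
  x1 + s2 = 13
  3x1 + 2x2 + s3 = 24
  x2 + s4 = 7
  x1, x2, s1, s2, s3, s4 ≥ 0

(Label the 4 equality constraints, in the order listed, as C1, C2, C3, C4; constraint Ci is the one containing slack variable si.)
Optimal: x1 = 2, x2 = 0
Binding: C1, x2 ≥ 0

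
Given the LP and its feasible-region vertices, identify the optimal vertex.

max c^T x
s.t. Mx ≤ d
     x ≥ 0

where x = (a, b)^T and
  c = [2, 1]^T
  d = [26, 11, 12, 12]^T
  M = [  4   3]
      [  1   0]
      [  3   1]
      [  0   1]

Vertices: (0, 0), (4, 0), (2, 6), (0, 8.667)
Evaluating z = 2a + b at each vertex:
  (0, 0): z = 0
  (4, 0): z = 8
  (2, 6): z = 10
  (0, 8.667): z = 8.667

The largest value is z = 10, attained at (2, 6).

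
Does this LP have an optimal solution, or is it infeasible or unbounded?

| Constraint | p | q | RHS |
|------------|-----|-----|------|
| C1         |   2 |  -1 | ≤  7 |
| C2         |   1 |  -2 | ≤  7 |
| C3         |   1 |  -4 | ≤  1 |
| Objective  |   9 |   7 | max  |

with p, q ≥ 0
Feasible point: (0, 0) satisfies every constraint, so the LP is feasible.
Direction d = (0, 1): for each constraint row a, a·d ≤ 0 —
  (2)(0) + (-1)(1) = -1 ≤ 0
  (1)(0) + (-2)(1) = -2 ≤ 0
  (1)(0) + (-4)(1) = -4 ≤ 0
and d ≥ 0, so (0, 0) + t·d stays feasible for every t ≥ 0. Along this ray z = 9p + 7q changes by 7 per unit t, so z → +∞.

The LP is unbounded; z can be made arbitrarily large.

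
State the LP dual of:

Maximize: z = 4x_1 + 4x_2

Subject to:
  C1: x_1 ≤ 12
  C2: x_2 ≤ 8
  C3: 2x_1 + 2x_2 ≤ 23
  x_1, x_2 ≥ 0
Minimize: z = 12y1 + 8y2 + 23y3

Subject to:
  C1: -y1 - 2y3 ≤ -4
  C2: -y2 - 2y3 ≤ -4
  y1, y2, y3 ≥ 0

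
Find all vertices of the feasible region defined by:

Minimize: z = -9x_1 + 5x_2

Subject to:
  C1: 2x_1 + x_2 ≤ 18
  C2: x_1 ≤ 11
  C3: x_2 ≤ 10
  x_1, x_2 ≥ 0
Each vertex is the intersection of two constraint boundaries that also satisfies all remaining constraints:
  x_1 = 0 and x_2 = 0 → (0, 0)
  2x_1 + x_2 = 18 and x_2 = 0 → (9, 0)
  2x_1 + x_2 = 18 and x_2 = 10 → (4, 10)
  x_2 = 10 and x_1 = 0 → (0, 10)

Vertices: (0, 0), (9, 0), (4, 10), (0, 10)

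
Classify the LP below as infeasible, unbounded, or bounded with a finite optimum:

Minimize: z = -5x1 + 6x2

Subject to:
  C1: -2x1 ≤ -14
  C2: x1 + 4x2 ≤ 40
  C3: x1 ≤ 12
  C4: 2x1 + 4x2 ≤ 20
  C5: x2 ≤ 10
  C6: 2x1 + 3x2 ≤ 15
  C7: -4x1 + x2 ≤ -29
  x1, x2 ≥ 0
The point (7.5, 0) satisfies every constraint, so the LP is feasible; the constraints give x1 ≤ 12 and x2 ≤ 10, which with x1, x2 ≥ 0 keep the feasible region inside a bounded box. A feasible, bounded LP attains a finite optimum at a vertex.

Evaluating z = -5x1 + 6x2 at each vertex:
  (7.25, 0): z = -36.25
  (7.5, 0): z = -37.5
  (7.286, 0.1429): z = -35.57

Bounded optimum: z* = -37.5 at (7.5, 0).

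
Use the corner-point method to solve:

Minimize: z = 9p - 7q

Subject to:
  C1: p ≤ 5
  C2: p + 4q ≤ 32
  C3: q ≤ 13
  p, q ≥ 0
Each vertex is the intersection of two constraint boundaries that also satisfies all remaining constraints:
  p = 0 and q = 0 → (0, 0)
  p = 5 and q = 0 → (5, 0)
  p = 5 and p + 4q = 32 → (5, 6.75)
  p + 4q = 32 and p = 0 → (0, 8)

Evaluating z = 9p - 7q at each vertex:
  (0, 0): z = 0
  (5, 0): z = 45
  (5, 6.75): z = -2.25
  (0, 8): z = -56

The minimum is at (0, 8) with z = -56.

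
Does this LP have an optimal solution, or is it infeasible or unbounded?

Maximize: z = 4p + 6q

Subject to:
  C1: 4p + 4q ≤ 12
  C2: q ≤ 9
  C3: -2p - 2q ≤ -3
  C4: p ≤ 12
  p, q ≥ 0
The point (0, 3) satisfies every constraint, so the LP is feasible; the constraints give p ≤ 12 and q ≤ 9, which with p, q ≥ 0 keep the feasible region inside a bounded box. A feasible, bounded LP attains a finite optimum at a vertex.

The LP has an optimal solution: (0, 3) with z = 18.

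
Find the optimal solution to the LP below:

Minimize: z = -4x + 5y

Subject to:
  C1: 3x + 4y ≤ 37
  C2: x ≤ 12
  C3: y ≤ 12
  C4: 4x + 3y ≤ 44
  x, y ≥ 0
Each vertex is the intersection of two constraint boundaries that also satisfies all remaining constraints:
  x = 0 and y = 0 → (0, 0)
  4x + 3y = 44 and y = 0 → (11, 0)
  3x + 4y = 37 and 4x + 3y = 44 → (9.286, 2.286)
  3x + 4y = 37 and x = 0 → (0, 9.25)

Evaluating z = -4x + 5y at each vertex:
  (0, 0): z = 0
  (11, 0): z = -44
  (9.286, 2.286): z = -25.71
  (0, 9.25): z = 46.25

The minimum is at (11, 0) with z = -44.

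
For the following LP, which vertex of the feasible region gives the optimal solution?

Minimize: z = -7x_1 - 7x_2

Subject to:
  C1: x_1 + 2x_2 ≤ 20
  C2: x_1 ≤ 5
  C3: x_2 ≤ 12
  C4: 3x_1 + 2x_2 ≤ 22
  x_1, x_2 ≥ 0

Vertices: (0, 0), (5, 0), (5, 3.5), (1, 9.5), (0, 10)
Evaluating z = -7x_1 - 7x_2 at each vertex:
  (0, 0): z = 0
  (5, 0): z = -35
  (5, 3.5): z = -59.5
  (1, 9.5): z = -73.5
  (0, 10): z = -70

The smallest value is z = -73.5, attained at (1, 9.5).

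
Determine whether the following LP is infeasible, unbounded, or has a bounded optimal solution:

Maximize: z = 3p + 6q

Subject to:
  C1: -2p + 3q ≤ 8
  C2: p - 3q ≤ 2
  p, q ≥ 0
Feasible point: (0, 0) satisfies every constraint, so the LP is feasible.
Direction d = (3, 2): for each constraint row a, a·d ≤ 0 —
  (-2)(3) + (3)(2) = 0 ≤ 0
  (1)(3) + (-3)(2) = -3 ≤ 0
and d ≥ 0, so (0, 0) + t·d stays feasible for every t ≥ 0. Along this ray z = 3p + 6q changes by 21 per unit t, so z → +∞.

Unbounded — the objective can increase without bound over the feasible region.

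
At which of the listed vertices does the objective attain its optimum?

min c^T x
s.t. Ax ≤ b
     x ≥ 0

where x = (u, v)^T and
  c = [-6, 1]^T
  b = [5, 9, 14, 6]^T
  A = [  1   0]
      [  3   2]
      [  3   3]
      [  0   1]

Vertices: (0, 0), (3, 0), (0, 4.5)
Evaluating z = -6u + v at each vertex:
  (0, 0): z = 0
  (3, 0): z = -18
  (0, 4.5): z = 4.5

The smallest value is z = -18, attained at (3, 0).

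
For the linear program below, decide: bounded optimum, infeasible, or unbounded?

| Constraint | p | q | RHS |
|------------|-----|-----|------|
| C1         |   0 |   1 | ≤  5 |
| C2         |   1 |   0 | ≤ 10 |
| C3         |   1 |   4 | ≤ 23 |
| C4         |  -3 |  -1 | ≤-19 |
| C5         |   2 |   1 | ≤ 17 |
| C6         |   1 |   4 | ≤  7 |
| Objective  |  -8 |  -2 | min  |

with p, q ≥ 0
The point (7, 0) satisfies every constraint, so the LP is feasible; the constraints give p ≤ 10 and q ≤ 5, which with p, q ≥ 0 keep the feasible region inside a bounded box. A feasible, bounded LP attains a finite optimum at a vertex.

Evaluating z = -8p - 2q at each vertex:
  (6.333, 0): z = -50.67
  (7, 0): z = -56
  (6.273, 0.1818): z = -50.55

The LP has an optimal solution: (7, 0) with z = -56.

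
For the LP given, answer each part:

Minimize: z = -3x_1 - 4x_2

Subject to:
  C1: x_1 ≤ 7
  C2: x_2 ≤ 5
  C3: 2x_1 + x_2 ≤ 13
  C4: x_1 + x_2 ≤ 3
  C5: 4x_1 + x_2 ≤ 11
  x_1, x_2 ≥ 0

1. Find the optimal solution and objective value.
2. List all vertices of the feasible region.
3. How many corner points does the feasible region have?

1. x_1 = 0, x_2 = 3, z = -12
2. (0, 0), (2.75, 0), (2.667, 0.3333), (0, 3)
3. 4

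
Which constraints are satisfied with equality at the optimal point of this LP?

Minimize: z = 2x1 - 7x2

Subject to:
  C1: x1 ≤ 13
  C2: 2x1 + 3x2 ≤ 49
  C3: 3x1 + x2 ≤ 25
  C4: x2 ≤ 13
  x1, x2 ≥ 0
Optimal: x1 = 0, x2 = 13
Slack at optimum:
  C1: slack = 13
  C2: slack = 10
  C3: slack = 12
  C4: slack = 0 (binding)
  x1 ≥ 0: x1 = 0 (binding)
  x2 ≥ 0: x2 = 13
Binding constraints: C4, x1 ≥ 0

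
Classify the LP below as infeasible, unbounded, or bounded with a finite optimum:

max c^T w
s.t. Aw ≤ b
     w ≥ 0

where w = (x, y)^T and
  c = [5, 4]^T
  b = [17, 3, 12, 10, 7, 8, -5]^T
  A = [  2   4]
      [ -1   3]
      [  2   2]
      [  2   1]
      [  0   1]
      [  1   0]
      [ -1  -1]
The point (4, 2) satisfies every constraint, so the LP is feasible; the constraints give x ≤ 8 and y ≤ 7, which with x, y ≥ 0 keep the feasible region inside a bounded box. A feasible, bounded LP attains a finite optimum at a vertex.

Feasible with finite optimum z* = 28 at (4, 2).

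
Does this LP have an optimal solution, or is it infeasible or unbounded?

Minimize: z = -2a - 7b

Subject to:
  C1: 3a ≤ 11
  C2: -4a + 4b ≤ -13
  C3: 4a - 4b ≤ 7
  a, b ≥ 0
C3 requires 4a - 4b ≤ 7, while C2 (-4a + 4b ≤ -13) is equivalent to 4a - 4b ≥ 13. Together they would need 13 ≤ 4a - 4b ≤ 7, which is impossible since 13 > 7. No point satisfies all constraints.

The feasible region is empty; the LP is infeasible.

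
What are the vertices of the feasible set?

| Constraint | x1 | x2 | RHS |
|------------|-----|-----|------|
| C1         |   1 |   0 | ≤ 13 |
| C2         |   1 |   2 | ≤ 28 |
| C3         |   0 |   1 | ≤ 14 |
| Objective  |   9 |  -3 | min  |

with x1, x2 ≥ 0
Each vertex is the intersection of two constraint boundaries that also satisfies all remaining constraints:
  x1 = 0 and x2 = 0 → (0, 0)
  x1 = 13 and x2 = 0 → (13, 0)
  x1 = 13 and x1 + 2x2 = 28 → (13, 7.5)
  x1 + 2x2 = 28 and x2 = 14 → (0, 14)

Vertices: (0, 0), (13, 0), (13, 7.5), (0, 14)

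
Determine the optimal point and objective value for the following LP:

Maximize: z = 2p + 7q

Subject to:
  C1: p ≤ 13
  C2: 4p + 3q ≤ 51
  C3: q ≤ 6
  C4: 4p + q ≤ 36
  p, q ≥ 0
Each vertex is the intersection of two constraint boundaries that also satisfies all remaining constraints:
  p = 0 and q = 0 → (0, 0)
  4p + q = 36 and q = 0 → (9, 0)
  q = 6 and 4p + q = 36 → (7.5, 6)
  q = 6 and p = 0 → (0, 6)

Evaluating z = 2p + 7q at each vertex:
  (0, 0): z = 0
  (9, 0): z = 18
  (7.5, 6): z = 57
  (0, 6): z = 42

The maximum is at (7.5, 6) with z = 57.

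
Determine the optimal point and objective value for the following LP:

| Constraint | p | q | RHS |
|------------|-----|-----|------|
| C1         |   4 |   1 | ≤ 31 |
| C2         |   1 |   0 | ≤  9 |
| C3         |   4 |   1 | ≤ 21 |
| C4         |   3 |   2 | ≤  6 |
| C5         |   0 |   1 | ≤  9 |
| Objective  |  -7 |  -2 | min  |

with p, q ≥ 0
p = 2, q = 0, z = -14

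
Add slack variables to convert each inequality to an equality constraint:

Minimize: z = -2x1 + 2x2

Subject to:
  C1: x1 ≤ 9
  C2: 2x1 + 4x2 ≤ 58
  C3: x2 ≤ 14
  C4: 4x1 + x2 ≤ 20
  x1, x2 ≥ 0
min z = -2x1 + 2x2

s.t.
  x1 + s1 = 9
  2x1 + 4x2 + s2 = 58
  x2 + s3 = 14
  4x1 + x2 + s4 = 20
  x1, x2, s1, s2, s3, s4 ≥ 0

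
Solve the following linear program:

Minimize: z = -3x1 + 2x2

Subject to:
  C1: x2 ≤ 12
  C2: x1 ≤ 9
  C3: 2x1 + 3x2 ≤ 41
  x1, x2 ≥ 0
x1 = 9, x2 = 0, z = -27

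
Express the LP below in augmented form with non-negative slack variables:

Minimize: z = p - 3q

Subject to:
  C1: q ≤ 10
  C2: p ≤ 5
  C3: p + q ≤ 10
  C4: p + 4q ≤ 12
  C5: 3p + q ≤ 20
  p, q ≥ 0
min z = p - 3q

s.t.
  q + s1 = 10
  p + s2 = 5
  p + q + s3 = 10
  p + 4q + s4 = 12
  3p + q + s5 = 20
  p, q, s1, s2, s3, s4, s5 ≥ 0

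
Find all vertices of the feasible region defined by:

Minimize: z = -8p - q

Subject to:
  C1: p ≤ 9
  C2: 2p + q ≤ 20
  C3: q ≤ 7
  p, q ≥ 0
Each vertex is the intersection of two constraint boundaries that also satisfies all remaining constraints:
  p = 0 and q = 0 → (0, 0)
  p = 9 and q = 0 → (9, 0)
  p = 9 and 2p + q = 20 → (9, 2)
  2p + q = 20 and q = 7 → (6.5, 7)
  q = 7 and p = 0 → (0, 7)

Vertices: (0, 0), (9, 0), (9, 2), (6.5, 7), (0, 7)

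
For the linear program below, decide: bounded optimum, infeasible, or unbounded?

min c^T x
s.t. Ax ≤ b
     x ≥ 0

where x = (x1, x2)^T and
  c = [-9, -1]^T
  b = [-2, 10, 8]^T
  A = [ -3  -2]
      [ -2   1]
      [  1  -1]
Feasible point: (0, 1) satisfies every constraint, so the LP is feasible.
Direction d = (1, 1): for each constraint row a, a·d ≤ 0 —
  (-3)(1) + (-2)(1) = -5 ≤ 0
  (-2)(1) + (1)(1) = -1 ≤ 0
  (1)(1) + (-1)(1) = 0 ≤ 0
and d ≥ 0, so (0, 1) + t·d stays feasible for every t ≥ 0. Along this ray z = -9x1 - x2 changes by -10 per unit t, so z → −∞.

Unbounded: there is a feasible ray along which z → −∞.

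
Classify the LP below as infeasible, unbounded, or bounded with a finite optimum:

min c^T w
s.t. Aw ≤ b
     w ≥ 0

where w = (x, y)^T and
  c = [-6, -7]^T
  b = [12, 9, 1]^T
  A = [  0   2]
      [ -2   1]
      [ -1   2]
Feasible point: (0, 0) satisfies every constraint, so the LP is feasible.
Direction d = (1, 0): for each constraint row a, a·d ≤ 0 —
  (0)(1) + (2)(0) = 0 ≤ 0
  (-2)(1) + (1)(0) = -2 ≤ 0
  (-1)(1) + (2)(0) = -1 ≤ 0
and d ≥ 0, so (0, 0) + t·d stays feasible for every t ≥ 0. Along this ray z = -6x - 7y changes by -6 per unit t, so z → −∞.

Unbounded: there is a feasible ray along which z → −∞.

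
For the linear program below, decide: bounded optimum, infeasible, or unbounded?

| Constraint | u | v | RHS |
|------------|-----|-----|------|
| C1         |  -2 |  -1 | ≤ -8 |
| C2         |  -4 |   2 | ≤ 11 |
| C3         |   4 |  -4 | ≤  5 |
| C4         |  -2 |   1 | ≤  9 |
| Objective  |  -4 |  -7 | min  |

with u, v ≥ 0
Feasible point: (3, 2) satisfies every constraint, so the LP is feasible.
Direction d = (1, 1): for each constraint row a, a·d ≤ 0 —
  (-2)(1) + (-1)(1) = -3 ≤ 0
  (-4)(1) + (2)(1) = -2 ≤ 0
  (4)(1) + (-4)(1) = 0 ≤ 0
  (-2)(1) + (1)(1) = -1 ≤ 0
and d ≥ 0, so (3, 2) + t·d stays feasible for every t ≥ 0. Along this ray z = -4u - 7v changes by -11 per unit t, so z → −∞.

Unbounded — the objective can decrease without bound over the feasible region.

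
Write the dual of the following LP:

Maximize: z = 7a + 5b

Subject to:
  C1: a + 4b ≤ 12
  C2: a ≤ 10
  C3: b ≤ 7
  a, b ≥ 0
Minimize: z = 12y1 + 10y2 + 7y3

Subject to:
  C1: -y1 - y2 ≤ -7
  C2: -4y1 - y3 ≤ -5
  y1, y2, y3 ≥ 0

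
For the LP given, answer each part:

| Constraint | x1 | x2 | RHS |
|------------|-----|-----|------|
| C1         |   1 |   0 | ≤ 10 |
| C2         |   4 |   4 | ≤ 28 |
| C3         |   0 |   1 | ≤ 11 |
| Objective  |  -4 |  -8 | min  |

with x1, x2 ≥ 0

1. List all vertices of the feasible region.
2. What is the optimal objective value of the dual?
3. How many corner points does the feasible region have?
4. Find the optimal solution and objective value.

1. (0, 0), (7, 0), (0, 7)
2. -56 (by strong duality, equal to the primal optimum)
3. 3
4. x1 = 0, x2 = 7, z = -56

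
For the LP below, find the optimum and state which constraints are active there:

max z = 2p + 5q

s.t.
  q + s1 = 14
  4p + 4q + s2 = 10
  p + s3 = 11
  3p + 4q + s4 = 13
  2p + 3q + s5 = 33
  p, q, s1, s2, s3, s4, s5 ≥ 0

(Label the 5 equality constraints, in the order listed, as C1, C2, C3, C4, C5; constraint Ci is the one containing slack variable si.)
Optimal: p = 0, q = 2.5
Slack at optimum:
  C1: slack = 11.5
  C2: slack = 0 (binding)
  C3: slack = 11
  C4: slack = 3
  C5: slack = 25.5
  p ≥ 0: p = 0 (binding)
  q ≥ 0: q = 2.5
Binding constraints: C2, p ≥ 0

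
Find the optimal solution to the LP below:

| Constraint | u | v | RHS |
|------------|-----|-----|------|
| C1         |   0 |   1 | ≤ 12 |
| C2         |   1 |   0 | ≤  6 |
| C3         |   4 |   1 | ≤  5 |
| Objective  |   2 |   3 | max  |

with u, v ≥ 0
u = 0, v = 5, z = 15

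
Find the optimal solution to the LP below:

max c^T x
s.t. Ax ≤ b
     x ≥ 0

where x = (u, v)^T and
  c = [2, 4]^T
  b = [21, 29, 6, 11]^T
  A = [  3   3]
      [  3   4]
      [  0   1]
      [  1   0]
u = 1, v = 6, z = 26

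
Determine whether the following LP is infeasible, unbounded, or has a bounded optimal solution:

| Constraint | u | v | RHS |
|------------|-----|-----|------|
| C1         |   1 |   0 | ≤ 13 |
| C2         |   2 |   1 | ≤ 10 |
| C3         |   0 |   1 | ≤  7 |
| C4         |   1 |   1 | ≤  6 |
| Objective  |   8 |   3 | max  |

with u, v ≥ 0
The point (5, 0) satisfies every constraint, so the LP is feasible; the constraints give u ≤ 13 and v ≤ 7, which with u, v ≥ 0 keep the feasible region inside a bounded box. A feasible, bounded LP attains a finite optimum at a vertex.

Evaluating z = 8u + 3v at each vertex:
  (0, 0): z = 0
  (5, 0): z = 40
  (4, 2): z = 38
  (0, 6): z = 18

Feasible with finite optimum z* = 40 at (5, 0).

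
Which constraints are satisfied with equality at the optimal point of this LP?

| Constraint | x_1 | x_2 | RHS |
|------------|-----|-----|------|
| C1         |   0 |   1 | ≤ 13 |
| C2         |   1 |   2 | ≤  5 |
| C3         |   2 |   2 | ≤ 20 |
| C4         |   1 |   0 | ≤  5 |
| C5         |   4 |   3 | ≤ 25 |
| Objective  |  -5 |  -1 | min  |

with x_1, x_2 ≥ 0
Optimal: x_1 = 5, x_2 = 0
Slack at optimum:
  C1: slack = 13
  C2: slack = 0 (binding)
  C3: slack = 10
  C4: slack = 0 (binding)
  C5: slack = 5
  x_1 ≥ 0: x_1 = 5
  x_2 ≥ 0: x_2 = 0 (binding)
Binding constraints: C2, C4, x_2 ≥ 0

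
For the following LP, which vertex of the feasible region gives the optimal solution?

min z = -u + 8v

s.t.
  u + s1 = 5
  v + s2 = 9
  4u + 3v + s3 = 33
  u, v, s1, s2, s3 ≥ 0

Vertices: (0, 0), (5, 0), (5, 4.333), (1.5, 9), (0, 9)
Evaluating z = -u + 8v at each vertex:
  (0, 0): z = 0
  (5, 0): z = -5
  (5, 4.333): z = 29.67
  (1.5, 9): z = 70.5
  (0, 9): z = 72

The smallest value is z = -5, attained at (5, 0).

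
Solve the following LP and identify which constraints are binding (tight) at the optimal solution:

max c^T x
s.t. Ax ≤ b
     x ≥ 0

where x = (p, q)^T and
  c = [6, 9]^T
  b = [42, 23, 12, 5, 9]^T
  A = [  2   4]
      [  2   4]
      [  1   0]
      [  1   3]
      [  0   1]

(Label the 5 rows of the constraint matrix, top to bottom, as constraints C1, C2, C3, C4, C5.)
Optimal: p = 5, q = 0
Binding: C4, q ≥ 0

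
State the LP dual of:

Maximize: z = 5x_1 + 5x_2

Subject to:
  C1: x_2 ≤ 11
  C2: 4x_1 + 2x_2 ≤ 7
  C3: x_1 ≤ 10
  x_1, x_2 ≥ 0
Minimize: z = 11y1 + 7y2 + 10y3

Subject to:
  C1: -4y2 - y3 ≤ -5
  C2: -y1 - 2y2 ≤ -5
  y1, y2, y3 ≥ 0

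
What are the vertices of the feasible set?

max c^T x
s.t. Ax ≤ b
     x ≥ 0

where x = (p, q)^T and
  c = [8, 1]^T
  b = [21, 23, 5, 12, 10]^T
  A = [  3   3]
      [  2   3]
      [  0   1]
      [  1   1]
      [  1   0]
Each vertex is the intersection of two constraint boundaries that also satisfies all remaining constraints:
  p = 0 and q = 0 → (0, 0)
  3p + 3q = 21 and q = 0 → (7, 0)
  3p + 3q = 21 and q = 5 → (2, 5)
  q = 5 and p = 0 → (0, 5)

Vertices: (0, 0), (7, 0), (2, 5), (0, 5)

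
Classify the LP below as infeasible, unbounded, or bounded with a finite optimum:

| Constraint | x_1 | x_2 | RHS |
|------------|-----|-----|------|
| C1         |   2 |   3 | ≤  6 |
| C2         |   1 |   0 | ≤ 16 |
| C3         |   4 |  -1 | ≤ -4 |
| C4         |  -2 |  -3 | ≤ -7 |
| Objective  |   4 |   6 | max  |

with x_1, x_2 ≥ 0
C1 requires 2x_1 + 3x_2 ≤ 6, while C4 (-2x_1 - 3x_2 ≤ -7) is equivalent to 2x_1 + 3x_2 ≥ 7. Together they would need 7 ≤ 2x_1 + 3x_2 ≤ 6, which is impossible since 7 > 6. No point satisfies all constraints.

Infeasible — the constraint set is empty.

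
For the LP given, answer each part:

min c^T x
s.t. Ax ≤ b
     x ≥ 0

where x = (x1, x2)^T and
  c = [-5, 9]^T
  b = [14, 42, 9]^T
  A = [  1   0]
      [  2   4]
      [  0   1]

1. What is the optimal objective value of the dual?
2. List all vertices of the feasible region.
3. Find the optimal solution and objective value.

1. -70 (by strong duality, equal to the primal optimum)
2. (0, 0), (14, 0), (14, 3.5), (3, 9), (0, 9)
3. x1 = 14, x2 = 0, z = -70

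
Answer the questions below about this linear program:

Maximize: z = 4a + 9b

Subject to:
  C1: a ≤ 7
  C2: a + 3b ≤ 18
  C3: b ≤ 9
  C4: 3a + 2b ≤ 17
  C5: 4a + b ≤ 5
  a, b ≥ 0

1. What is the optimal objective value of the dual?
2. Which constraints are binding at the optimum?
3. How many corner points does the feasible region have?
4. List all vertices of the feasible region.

1. 45 (by strong duality, equal to the primal optimum)
2. C5, a ≥ 0
3. 3
4. (0, 0), (1.25, 0), (0, 5)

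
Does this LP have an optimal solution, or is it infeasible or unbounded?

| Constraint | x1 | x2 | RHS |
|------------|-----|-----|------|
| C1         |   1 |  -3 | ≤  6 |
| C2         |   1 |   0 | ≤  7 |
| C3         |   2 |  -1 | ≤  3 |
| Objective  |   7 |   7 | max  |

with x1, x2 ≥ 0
Feasible point: (0, 0) satisfies every constraint, so the LP is feasible.
Direction d = (0, 1): for each constraint row a, a·d ≤ 0 —
  (1)(0) + (-3)(1) = -3 ≤ 0
  (1)(0) + (0)(1) = 0 ≤ 0
  (2)(0) + (-1)(1) = -1 ≤ 0
and d ≥ 0, so (0, 0) + t·d stays feasible for every t ≥ 0. Along this ray z = 7x1 + 7x2 changes by 7 per unit t, so z → +∞.

Unbounded: there is a feasible ray along which z → +∞.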